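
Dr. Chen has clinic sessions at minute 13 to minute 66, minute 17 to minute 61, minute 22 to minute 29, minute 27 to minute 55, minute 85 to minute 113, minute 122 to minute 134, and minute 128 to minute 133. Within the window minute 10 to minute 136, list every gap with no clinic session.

Covered (merged): minute 13 to minute 66, minute 85 to minute 113, minute 122 to minute 134.
Uncovered inside minute 10 to minute 136: minute 10 to minute 13, minute 66 to minute 85, minute 113 to minute 122, minute 134 to minute 136.

minute 10 to minute 13, minute 66 to minute 85, minute 113 to minute 122, minute 134 to minute 136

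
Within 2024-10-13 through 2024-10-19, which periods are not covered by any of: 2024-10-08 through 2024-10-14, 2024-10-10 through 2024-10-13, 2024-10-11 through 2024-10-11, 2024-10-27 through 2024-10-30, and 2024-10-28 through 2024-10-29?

Covered (merged): 2024-10-08 through 2024-10-14, 2024-10-27 through 2024-10-30.
Complement within 2024-10-13 through 2024-10-19: 2024-10-15 through 2024-10-19.

2024-10-15 through 2024-10-19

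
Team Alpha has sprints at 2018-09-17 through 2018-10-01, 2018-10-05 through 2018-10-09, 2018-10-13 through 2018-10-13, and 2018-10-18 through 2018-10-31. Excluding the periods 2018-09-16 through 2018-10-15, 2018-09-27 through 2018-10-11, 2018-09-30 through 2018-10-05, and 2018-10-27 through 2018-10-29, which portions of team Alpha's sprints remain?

Second set merges to 2018-09-16 through 2018-10-15, 2018-10-27 through 2018-10-29.
2018-09-17 through 2018-10-01: entirely removed.
2018-10-05 through 2018-10-09: entirely removed.
2018-10-13 through 2018-10-13: entirely removed.
2018-10-18 through 2018-10-31 \ B = 2018-10-18 through 2018-10-26, 2018-10-30 through 2018-10-31.

2018-10-18 through 2018-10-26, 2018-10-30 through 2018-10-31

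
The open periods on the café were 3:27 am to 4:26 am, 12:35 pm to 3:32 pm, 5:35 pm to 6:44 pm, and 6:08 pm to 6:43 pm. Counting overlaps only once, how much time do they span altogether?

Merged: 3:27 am-4:26 am, 12:35 pm-3:32 pm, 5:35 pm-6:44 pm.
Lengths: 59 min + 2 h 57 min + 1 h 9 min = 5 h 5 min.

5 h 5 min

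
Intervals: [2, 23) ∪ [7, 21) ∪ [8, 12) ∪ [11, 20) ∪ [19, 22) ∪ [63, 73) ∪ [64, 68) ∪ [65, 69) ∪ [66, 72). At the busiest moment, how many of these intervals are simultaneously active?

4

Walk the sorted start/end points keeping a running depth.
The depth first hits 4 at 11.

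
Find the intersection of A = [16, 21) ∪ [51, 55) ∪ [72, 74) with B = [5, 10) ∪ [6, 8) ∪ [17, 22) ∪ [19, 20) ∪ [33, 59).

[17, 21) ∪ [51, 55)

B, merged: [5, 10), [17, 22), [33, 59).
[16, 21) ∩ B → [17, 21).
[51, 55) ∩ B → [51, 55).
[72, 74) meets no B interval.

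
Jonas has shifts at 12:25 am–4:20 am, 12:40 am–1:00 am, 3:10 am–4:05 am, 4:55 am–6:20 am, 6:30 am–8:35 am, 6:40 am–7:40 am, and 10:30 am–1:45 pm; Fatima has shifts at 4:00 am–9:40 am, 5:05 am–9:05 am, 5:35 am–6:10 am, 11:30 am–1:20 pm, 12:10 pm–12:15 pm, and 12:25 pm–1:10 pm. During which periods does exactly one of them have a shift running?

12:25 am-4:00 am, 4:20 am-4:55 am, 6:20 am-6:30 am, 8:35 am-9:40 am, 10:30 am-11:30 am, 1:20 pm-1:45 pm

A, merged: 12:25 am-4:20 am, 4:55 am-6:20 am, 6:30 am-8:35 am, 10:30 am-1:45 pm.
B, merged: 4:00 am-9:40 am, 11:30 am-1:20 pm.
A \ B = 12:25 am-4:00 am, 10:30 am-11:30 am, 1:20 pm-1:45 pm.
B \ A = 4:20 am-4:55 am, 6:20 am-6:30 am, 8:35 am-9:40 am.
Union of the two gives the symmetric difference.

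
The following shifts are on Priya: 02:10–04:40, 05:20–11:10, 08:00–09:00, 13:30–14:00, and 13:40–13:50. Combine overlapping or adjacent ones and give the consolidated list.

05:20-11:10 is disjoint → start new block.
08:00-09:00 overlaps/touches 05:20-11:10 → extend to 05:20-11:10.
13:30-14:00 is disjoint → start new block.
13:40-13:50 overlaps/touches 13:30-14:00 → extend to 13:30-14:00.

02:10-04:40, 05:20-11:10, 13:30-14:00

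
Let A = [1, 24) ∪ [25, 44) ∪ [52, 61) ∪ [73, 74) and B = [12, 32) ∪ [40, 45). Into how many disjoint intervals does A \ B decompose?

4

A \ B = [1, 12), [32, 40), [52, 61), [73, 74).
That is 4 disjoint pieces.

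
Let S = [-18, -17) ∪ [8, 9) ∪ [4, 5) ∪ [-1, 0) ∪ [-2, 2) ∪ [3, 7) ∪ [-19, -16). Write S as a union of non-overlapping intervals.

Sort by start: [-19, -16), [-18, -17), [-2, 2), [-1, 0), [3, 7), [4, 5), [8, 9).
[-18, -17) overlaps/touches [-19, -16) → extend to [-19, -16).
[-2, 2) is disjoint → start new block.
[-1, 0) overlaps/touches [-2, 2) → extend to [-2, 2).
[3, 7) is disjoint → start new block.
[4, 5) overlaps/touches [3, 7) → extend to [3, 7).
[8, 9) is disjoint → start new block.

[-19, -16) ∪ [-2, 2) ∪ [3, 7) ∪ [8, 9)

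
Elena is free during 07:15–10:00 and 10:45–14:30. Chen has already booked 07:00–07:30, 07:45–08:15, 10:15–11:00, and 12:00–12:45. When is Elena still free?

07:15-10:00 \ B = 07:30-07:45, 08:15-10:00.
10:45-14:30 \ B = 11:00-12:00, 12:45-14:30.

07:30-07:45, 08:15-10:00, 11:00-12:00, 12:45-14:30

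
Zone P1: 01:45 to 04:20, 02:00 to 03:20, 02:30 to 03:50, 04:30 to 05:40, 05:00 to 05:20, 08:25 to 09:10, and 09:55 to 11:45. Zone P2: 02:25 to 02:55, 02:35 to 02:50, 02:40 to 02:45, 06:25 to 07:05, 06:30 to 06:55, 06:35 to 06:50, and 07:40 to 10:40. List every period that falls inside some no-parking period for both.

02:25-02:55, 08:25-09:10, 09:55-10:40

First set merges to 01:45-04:20, 04:30-05:40, 08:25-09:10, 09:55-11:45.
Second set merges to 02:25-02:55, 06:25-07:05, 07:40-10:40.
01:45-04:20 ∩ B → 02:25-02:55.
04:30-05:40 meets no B interval.
08:25-09:10 ∩ B → 08:25-09:10.
09:55-11:45 ∩ B → 09:55-10:40.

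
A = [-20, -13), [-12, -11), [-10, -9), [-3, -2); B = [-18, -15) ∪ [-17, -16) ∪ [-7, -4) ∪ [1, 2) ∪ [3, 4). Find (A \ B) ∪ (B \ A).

[-20, -18) ∪ [-15, -13) ∪ [-12, -11) ∪ [-10, -9) ∪ [-7, -4) ∪ [-3, -2) ∪ [1, 2) ∪ [3, 4)

Second set merges to [-18, -15), [-7, -4), [1, 2), [3, 4).
A but not B: [-20, -18), [-15, -13), [-12, -11), [-10, -9), [-3, -2).
B but not A: [-7, -4), [1, 2), [3, 4).
Combining gives A △ B.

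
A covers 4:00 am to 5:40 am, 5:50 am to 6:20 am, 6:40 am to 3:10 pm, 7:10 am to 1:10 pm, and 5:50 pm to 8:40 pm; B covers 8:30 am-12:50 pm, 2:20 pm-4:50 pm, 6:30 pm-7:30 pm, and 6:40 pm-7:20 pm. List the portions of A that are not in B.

A, merged: 4:00 am–5:40 am, 5:50 am–6:20 am, 6:40 am–3:10 pm, 5:50 pm–8:40 pm.
B, merged: 8:30 am–12:50 pm, 2:20 pm–4:50 pm, 6:30 pm–7:30 pm.
4:00 am–5:40 am: no B overlap → unchanged.
5:50 am–6:20 am: no B overlap → unchanged.
6:40 am–3:10 pm minus B → 6:40 am–8:30 am, 12:50 pm–2:20 pm.
5:50 pm–8:40 pm minus B → 5:50 pm–6:30 pm, 7:30 pm–8:40 pm.

4:00 am–5:40 am, 5:50 am–6:20 am, 6:40 am–8:30 am, 12:50 pm–2:20 pm, 5:50 pm–6:30 pm, 7:30 pm–8:40 pm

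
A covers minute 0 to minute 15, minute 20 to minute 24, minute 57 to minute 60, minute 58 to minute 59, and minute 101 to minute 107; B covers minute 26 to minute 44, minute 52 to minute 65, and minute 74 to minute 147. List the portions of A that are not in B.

Merge the first list: minute 0 to minute 15, minute 20 to minute 24, minute 57 to minute 60, minute 101 to minute 107.
minute 0 to minute 15: no B overlap → unchanged.
minute 20 to minute 24: no B overlap → unchanged.
minute 57 to minute 60: fully covered by B → removed.
minute 101 to minute 107: fully covered by B → removed.

minute 0 to minute 15, minute 20 to minute 24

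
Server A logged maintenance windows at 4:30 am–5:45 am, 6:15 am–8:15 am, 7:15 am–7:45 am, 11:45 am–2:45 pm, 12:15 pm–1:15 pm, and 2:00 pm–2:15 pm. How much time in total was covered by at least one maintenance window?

Merged: 4:30 am–5:45 am, 6:15 am–8:15 am, 11:45 am–2:45 pm.
Lengths: 1 h 15 min + 2 h + 3 h = 6 h 15 min.

6 h 15 min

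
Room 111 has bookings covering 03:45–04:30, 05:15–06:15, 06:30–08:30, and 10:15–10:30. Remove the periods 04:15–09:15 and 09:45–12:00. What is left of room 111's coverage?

03:45-04:30 \ B = 03:45-04:15.
05:15-06:15: entirely removed.
06:30-08:30: entirely removed.
10:15-10:30: entirely removed.

03:45-04:15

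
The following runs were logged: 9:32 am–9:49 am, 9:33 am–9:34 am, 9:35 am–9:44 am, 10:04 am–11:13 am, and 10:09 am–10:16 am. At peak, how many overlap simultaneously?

2

Walk the sorted start/end points keeping a running depth.
The depth first hits 2 at 9:33 am.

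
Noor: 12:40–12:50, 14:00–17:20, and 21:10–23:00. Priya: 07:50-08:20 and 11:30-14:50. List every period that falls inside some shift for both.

12:40–12:50 ∩ B → 12:40–12:50.
14:00–17:20 ∩ B → 14:00–14:50.
21:10–23:00 meets no B interval.

12:40–12:50, 14:00–14:50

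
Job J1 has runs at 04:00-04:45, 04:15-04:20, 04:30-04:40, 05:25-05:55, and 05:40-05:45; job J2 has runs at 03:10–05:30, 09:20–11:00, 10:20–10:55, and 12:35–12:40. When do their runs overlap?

04:00-04:45, 05:25-05:30

A, merged: 04:00-04:45, 05:25-05:55.
B, merged: 03:10-05:30, 09:20-11:00, 12:35-12:40.
04:00-04:45 ∩ B → 04:00-04:45.
05:25-05:55 ∩ B → 05:25-05:30.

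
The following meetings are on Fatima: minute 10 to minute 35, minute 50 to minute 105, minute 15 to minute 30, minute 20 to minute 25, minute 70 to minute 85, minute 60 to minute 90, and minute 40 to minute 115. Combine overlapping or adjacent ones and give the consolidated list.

Sort by start: minute 10 to minute 35, minute 15 to minute 30, minute 20 to minute 25, minute 40 to minute 115, minute 50 to minute 105, minute 60 to minute 90, minute 70 to minute 85.
minute 15 to minute 30 overlaps/touches minute 10 to minute 35 → extend to minute 10 to minute 35.
minute 20 to minute 25 overlaps/touches minute 10 to minute 35 → extend to minute 10 to minute 35.
minute 40 to minute 115 is disjoint → start new block.
minute 50 to minute 105 overlaps/touches minute 40 to minute 115 → extend to minute 40 to minute 115.
minute 60 to minute 90 overlaps/touches minute 40 to minute 115 → extend to minute 40 to minute 115.
minute 70 to minute 85 overlaps/touches minute 40 to minute 115 → extend to minute 40 to minute 115.

minute 10 to minute 35, minute 40 to minute 115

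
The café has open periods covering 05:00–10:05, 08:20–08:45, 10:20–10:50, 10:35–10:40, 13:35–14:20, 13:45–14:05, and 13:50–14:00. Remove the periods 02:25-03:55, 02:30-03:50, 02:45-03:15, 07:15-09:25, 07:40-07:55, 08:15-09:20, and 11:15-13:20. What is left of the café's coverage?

A, merged: 05:00–10:05, 10:20–10:50, 13:35–14:20.
B, merged: 02:25–03:55, 07:15–09:25, 11:15–13:20.
05:00–10:05 with B removed leaves 05:00–07:15, 09:25–10:05.
10:20–10:50 is untouched.
13:35–14:20 is untouched.

05:00–07:15, 09:25–10:05, 10:20–10:50, 13:35–14:20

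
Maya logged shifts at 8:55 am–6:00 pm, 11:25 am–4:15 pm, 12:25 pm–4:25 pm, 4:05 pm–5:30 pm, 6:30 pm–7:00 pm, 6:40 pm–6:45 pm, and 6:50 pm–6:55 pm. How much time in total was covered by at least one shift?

Merged: 8:55 am-6:00 pm, 6:30 pm-7:00 pm.
Lengths: 9 h 5 min + 30 min = 9 h 35 min.

9 h 35 min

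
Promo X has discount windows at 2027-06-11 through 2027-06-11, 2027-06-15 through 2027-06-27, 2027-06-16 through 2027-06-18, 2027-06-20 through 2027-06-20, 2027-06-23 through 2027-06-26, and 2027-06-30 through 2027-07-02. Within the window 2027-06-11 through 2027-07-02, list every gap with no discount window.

The merged coverage is 2027-06-11 through 2027-06-11, 2027-06-15 through 2027-06-27, 2027-06-30 through 2027-07-02.
Uncovered inside 2027-06-11 through 2027-07-02: 2027-06-12 through 2027-06-14, 2027-06-28 through 2027-06-29.

2027-06-12 through 2027-06-14, 2027-06-28 through 2027-06-29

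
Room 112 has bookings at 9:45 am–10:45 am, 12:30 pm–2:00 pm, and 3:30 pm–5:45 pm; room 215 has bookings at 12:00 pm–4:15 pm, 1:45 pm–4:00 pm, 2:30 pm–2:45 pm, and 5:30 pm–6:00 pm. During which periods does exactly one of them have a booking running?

9:45 am–10:45 am, 12:00 pm–12:30 pm, 2:00 pm–3:30 pm, 4:15 pm–5:30 pm, 5:45 pm–6:00 pm

B, merged: 12:00 pm–4:15 pm, 5:30 pm–6:00 pm.
A \ B = 9:45 am–10:45 am, 4:15 pm–5:30 pm.
B \ A = 12:00 pm–12:30 pm, 2:00 pm–3:30 pm, 5:45 pm–6:00 pm.
Union of the two gives the symmetric difference.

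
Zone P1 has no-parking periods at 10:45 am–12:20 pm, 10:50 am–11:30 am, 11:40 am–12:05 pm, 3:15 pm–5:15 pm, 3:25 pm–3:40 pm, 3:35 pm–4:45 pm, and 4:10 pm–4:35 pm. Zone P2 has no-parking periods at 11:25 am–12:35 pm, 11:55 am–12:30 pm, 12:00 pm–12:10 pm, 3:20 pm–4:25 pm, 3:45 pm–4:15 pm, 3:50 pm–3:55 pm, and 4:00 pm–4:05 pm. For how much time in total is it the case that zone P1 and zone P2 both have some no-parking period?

2 h

A, merged: 10:45 am–12:20 pm, 3:15 pm–5:15 pm.
B, merged: 11:25 am–12:35 pm, 3:20 pm–4:25 pm.
A ∩ B = 11:25 am–12:20 pm, 3:20 pm–4:25 pm.
Total: 55 min + 1 h 5 min = 2 h.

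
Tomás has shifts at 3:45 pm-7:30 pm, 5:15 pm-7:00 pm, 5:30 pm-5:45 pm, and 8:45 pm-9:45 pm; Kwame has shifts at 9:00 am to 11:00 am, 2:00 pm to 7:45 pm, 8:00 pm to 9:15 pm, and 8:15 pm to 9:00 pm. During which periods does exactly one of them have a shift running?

A, merged: 3:45 pm-7:30 pm, 8:45 pm-9:45 pm.
B, merged: 9:00 am-11:00 am, 2:00 pm-7:45 pm, 8:00 pm-9:15 pm.
A but not B: 9:15 pm-9:45 pm.
B but not A: 9:00 am-11:00 am, 2:00 pm-3:45 pm, 7:30 pm-7:45 pm, 8:00 pm-8:45 pm.
Combining gives A △ B.

9:00 am-11:00 am, 2:00 pm-3:45 pm, 7:30 pm-7:45 pm, 8:00 pm-8:45 pm, 9:15 pm-9:45 pm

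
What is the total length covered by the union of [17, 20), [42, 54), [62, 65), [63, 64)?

Merged: [17, 20), [42, 54), [62, 65).
Lengths: 3 + 12 + 3 = 18.

18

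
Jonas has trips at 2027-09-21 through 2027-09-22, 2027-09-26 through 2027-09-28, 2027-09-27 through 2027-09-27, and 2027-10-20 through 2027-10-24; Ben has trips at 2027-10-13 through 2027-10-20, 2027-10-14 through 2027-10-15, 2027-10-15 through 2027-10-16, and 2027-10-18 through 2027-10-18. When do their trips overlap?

First set merges to 2027-09-21 through 2027-09-22, 2027-09-26 through 2027-09-28, 2027-10-20 through 2027-10-24.
Second set merges to 2027-10-13 through 2027-10-20.
2027-09-21 through 2027-09-22 falls entirely outside B.
2027-09-26 through 2027-09-28 falls entirely outside B.
2027-10-20 through 2027-10-24 overlaps B on 2027-10-20 through 2027-10-20.

2027-10-20 through 2027-10-20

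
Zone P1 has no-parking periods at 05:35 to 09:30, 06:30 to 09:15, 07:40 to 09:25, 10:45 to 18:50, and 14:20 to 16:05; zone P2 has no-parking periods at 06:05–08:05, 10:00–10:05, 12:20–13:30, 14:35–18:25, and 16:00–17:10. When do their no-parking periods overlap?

06:05–08:05, 12:20–13:30, 14:35–18:25

Merge the first list: 05:35–09:30, 10:45–18:50.
Merge the second list: 06:05–08:05, 10:00–10:05, 12:20–13:30, 14:35–18:25.
05:35–09:30 ∩ B → 06:05–08:05.
10:45–18:50 ∩ B → 12:20–13:30, 14:35–18:25.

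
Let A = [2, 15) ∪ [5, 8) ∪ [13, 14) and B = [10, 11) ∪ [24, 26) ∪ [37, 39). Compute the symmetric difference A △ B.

A, merged: [2, 15).
Only in the first: [2, 10), [11, 15).
Only in the second: [24, 26), [37, 39).
Together these are the periods covered by exactly one.

[2, 10) ∪ [11, 15) ∪ [24, 26) ∪ [37, 39)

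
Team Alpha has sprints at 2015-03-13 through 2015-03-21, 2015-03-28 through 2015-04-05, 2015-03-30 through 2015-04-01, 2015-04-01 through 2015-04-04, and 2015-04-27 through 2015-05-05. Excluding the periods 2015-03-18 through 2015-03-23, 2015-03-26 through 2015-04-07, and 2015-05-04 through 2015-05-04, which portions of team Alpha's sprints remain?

A, merged: 2015-03-13 through 2015-03-21, 2015-03-28 through 2015-04-05, 2015-04-27 through 2015-05-05.
2015-03-13 through 2015-03-21 \ B = 2015-03-13 through 2015-03-17.
2015-03-28 through 2015-04-05: entirely removed.
2015-04-27 through 2015-05-05 \ B = 2015-04-27 through 2015-05-03, 2015-05-05 through 2015-05-05.

2015-03-13 through 2015-03-17, 2015-04-27 through 2015-05-03, 2015-05-05 through 2015-05-05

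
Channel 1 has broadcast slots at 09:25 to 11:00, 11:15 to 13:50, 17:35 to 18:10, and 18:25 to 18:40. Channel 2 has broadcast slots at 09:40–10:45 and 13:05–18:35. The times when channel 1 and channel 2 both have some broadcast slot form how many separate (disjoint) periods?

A ∩ B = 09:40–10:45, 13:05–13:50, 17:35–18:10, 18:25–18:35.
That is 4 disjoint pieces.

4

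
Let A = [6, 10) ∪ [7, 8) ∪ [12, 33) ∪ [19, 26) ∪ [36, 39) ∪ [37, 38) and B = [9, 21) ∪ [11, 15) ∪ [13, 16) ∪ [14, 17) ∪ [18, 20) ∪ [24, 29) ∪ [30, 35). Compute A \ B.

First set merges to [6, 10), [12, 33), [36, 39).
Second set merges to [9, 21), [24, 29), [30, 35).
[6, 10) \ B = [6, 9).
[12, 33) \ B = [21, 24), [29, 30).
[36, 39): nothing removed.

[6, 9) ∪ [21, 24) ∪ [29, 30) ∪ [36, 39)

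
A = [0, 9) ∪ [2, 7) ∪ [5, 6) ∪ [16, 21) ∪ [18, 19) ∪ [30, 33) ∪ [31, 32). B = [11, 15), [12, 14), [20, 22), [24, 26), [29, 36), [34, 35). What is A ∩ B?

A, merged: [0, 9), [16, 21), [30, 33).
B, merged: [11, 15), [20, 22), [24, 26), [29, 36).
[0, 9): no overlap with the second set.
[16, 21) meets the second set on [20, 21).
[30, 33) meets the second set on [30, 33).

[20, 21) ∪ [30, 33)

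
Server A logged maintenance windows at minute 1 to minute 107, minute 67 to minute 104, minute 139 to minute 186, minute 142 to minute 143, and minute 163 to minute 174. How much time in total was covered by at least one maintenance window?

153 minutes

Merged: minute 1 to minute 107, minute 139 to minute 186.
Lengths: 106 minutes + 47 minutes = 153 minutes.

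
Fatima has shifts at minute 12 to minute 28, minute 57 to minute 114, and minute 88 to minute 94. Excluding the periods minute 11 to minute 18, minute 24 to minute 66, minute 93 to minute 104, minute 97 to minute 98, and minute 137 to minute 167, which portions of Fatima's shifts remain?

A, merged: minute 12 to minute 28, minute 57 to minute 114.
B, merged: minute 11 to minute 18, minute 24 to minute 66, minute 93 to minute 104, minute 137 to minute 167.
minute 12 to minute 28 minus B → minute 18 to minute 24.
minute 57 to minute 114 minus B → minute 66 to minute 93, minute 104 to minute 114.

minute 18 to minute 24, minute 66 to minute 93, minute 104 to minute 114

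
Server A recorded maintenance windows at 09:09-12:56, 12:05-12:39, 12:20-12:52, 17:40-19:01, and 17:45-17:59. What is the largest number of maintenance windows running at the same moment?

3

Sweep endpoints in order; track running count of active intervals.
Peak of 3 reached at 12:20.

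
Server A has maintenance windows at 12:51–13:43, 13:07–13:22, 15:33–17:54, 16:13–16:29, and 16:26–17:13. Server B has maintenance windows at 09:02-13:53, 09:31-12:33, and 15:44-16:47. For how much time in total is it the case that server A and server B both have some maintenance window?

A, merged: 12:51–13:43, 15:33–17:54.
B, merged: 09:02–13:53, 15:44–16:47.
A ∩ B = 12:51–13:43, 15:44–16:47.
Total: 52 min + 1 h 3 min = 1 h 55 min.

1 h 55 min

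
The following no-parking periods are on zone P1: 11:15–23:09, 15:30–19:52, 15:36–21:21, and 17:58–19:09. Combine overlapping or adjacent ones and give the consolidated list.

11:15–23:09

15:30–19:52 overlaps/touches 11:15–23:09 → extend to 11:15–23:09.
15:36–21:21 overlaps/touches 11:15–23:09 → extend to 11:15–23:09.
17:58–19:09 overlaps/touches 11:15–23:09 → extend to 11:15–23:09.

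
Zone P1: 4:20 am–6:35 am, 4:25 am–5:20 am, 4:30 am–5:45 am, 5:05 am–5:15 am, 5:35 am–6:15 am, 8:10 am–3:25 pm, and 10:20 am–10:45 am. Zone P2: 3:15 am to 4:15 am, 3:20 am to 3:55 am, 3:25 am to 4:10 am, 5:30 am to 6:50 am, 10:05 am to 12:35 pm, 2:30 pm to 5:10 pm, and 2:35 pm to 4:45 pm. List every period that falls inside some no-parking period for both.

Merge the first list: 4:20 am–6:35 am, 8:10 am–3:25 pm.
Merge the second list: 3:15 am–4:15 am, 5:30 am–6:50 am, 10:05 am–12:35 pm, 2:30 pm–5:10 pm.
4:20 am–6:35 am ∩ B → 5:30 am–6:35 am.
8:10 am–3:25 pm ∩ B → 10:05 am–12:35 pm, 2:30 pm–3:25 pm.

5:30 am–6:35 am, 10:05 am–12:35 pm, 2:30 pm–3:25 pm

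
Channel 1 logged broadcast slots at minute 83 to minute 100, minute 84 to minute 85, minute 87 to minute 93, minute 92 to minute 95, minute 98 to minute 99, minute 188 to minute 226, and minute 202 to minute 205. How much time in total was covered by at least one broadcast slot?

55 minutes

Merged: minute 83 to minute 100, minute 188 to minute 226.
Lengths: 17 minutes + 38 minutes = 55 minutes.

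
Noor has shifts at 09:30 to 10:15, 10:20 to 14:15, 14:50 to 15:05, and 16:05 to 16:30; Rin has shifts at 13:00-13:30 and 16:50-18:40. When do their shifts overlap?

13:00–13:30

09:30–10:15 falls entirely outside B.
10:20–14:15 overlaps B on 13:00–13:30.
14:50–15:05 falls entirely outside B.
16:05–16:30 falls entirely outside B.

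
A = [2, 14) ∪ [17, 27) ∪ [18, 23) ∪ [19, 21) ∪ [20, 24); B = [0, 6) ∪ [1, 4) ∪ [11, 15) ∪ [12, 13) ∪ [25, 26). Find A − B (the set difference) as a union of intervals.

First set merges to [2, 14), [17, 27).
Second set merges to [0, 6), [11, 15), [25, 26).
[2, 14) \ B = [6, 11).
[17, 27) \ B = [17, 25), [26, 27).

[6, 11) ∪ [17, 25) ∪ [26, 27)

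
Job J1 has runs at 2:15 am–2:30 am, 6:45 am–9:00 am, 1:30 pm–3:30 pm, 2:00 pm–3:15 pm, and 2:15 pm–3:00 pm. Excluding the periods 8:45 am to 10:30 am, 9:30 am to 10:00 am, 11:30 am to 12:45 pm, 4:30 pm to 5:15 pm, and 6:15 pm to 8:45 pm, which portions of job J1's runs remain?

2:15 am–2:30 am, 6:45 am–8:45 am, 1:30 pm–3:30 pm

A, merged: 2:15 am–2:30 am, 6:45 am–9:00 am, 1:30 pm–3:30 pm.
B, merged: 8:45 am–10:30 am, 11:30 am–12:45 pm, 4:30 pm–5:15 pm, 6:15 pm–8:45 pm.
2:15 am–2:30 am: nothing removed.
6:45 am–9:00 am \ B = 6:45 am–8:45 am.
1:30 pm–3:30 pm: nothing removed.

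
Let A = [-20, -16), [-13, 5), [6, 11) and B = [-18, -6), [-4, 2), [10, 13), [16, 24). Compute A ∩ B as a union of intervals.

[-20, -16) overlaps B on [-18, -16).
[-13, 5) overlaps B on [-13, -6), [-4, 2).
[6, 11) overlaps B on [10, 11).

[-18, -16) ∪ [-13, -6) ∪ [-4, 2) ∪ [10, 11)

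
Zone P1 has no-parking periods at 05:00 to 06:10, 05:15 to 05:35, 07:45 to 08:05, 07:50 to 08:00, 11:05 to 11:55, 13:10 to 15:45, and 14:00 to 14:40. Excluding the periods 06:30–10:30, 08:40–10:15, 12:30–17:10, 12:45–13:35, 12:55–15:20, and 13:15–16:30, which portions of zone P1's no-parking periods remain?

A, merged: 05:00–06:10, 07:45–08:05, 11:05–11:55, 13:10–15:45.
B, merged: 06:30–10:30, 12:30–17:10.
05:00–06:10: no B overlap → unchanged.
07:45–08:05: fully covered by B → removed.
11:05–11:55: no B overlap → unchanged.
13:10–15:45: fully covered by B → removed.

05:00–06:10, 11:05–11:55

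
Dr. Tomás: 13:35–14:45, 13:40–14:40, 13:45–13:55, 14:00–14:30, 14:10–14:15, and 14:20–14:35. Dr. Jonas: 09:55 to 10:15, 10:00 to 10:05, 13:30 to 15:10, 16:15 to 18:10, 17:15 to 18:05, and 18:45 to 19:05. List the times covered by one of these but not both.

Merge the first list: 13:35–14:45.
Merge the second list: 09:55–10:15, 13:30–15:10, 16:15–18:10, 18:45–19:05.
A \ B = none.
B \ A = 09:55–10:15, 13:30–13:35, 14:45–15:10, 16:15–18:10, 18:45–19:05.
Union of the two gives the symmetric difference.

09:55–10:15, 13:30–13:35, 14:45–15:10, 16:15–18:10, 18:45–19:05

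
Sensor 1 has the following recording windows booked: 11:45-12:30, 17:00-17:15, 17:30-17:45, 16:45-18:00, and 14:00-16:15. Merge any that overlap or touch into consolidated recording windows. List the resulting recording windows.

11:45-12:30, 14:00-16:15, 16:45-18:00

Sort by start: 11:45-12:30, 14:00-16:15, 16:45-18:00, 17:00-17:15, 17:30-17:45.
14:00-16:15 is disjoint → start new block.
16:45-18:00 is disjoint → start new block.
17:00-17:15 overlaps/touches 16:45-18:00 → extend to 16:45-18:00.
17:30-17:45 overlaps/touches 16:45-18:00 → extend to 16:45-18:00.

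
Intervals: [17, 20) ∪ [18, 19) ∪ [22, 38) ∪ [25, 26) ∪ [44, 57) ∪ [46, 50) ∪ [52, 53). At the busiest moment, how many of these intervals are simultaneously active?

Walk the sorted start/end points keeping a running depth.
The depth first hits 2 at 18.

2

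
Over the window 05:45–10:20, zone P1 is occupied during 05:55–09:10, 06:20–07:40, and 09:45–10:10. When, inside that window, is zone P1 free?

05:45-05:55, 09:10-09:45, 10:10-10:20

The merged coverage is 05:55-09:10, 09:45-10:10.
Complement within 05:45-10:20: 05:45-05:55, 09:10-09:45, 10:10-10:20.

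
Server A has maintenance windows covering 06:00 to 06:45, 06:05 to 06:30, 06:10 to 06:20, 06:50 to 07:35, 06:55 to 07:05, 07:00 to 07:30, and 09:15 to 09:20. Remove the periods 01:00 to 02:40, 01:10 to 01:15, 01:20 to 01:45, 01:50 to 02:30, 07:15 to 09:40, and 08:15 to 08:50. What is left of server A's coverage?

Merge the first list: 06:00-06:45, 06:50-07:35, 09:15-09:20.
Merge the second list: 01:00-02:40, 07:15-09:40.
06:00-06:45: no B overlap → unchanged.
06:50-07:35 minus B → 06:50-07:15.
09:15-09:20: fully covered by B → removed.

06:00-06:45, 06:50-07:15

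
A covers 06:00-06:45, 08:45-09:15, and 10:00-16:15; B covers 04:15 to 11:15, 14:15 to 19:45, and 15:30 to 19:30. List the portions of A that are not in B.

11:15–14:15

B, merged: 04:15–11:15, 14:15–19:45.
06:00–06:45 lies entirely inside B → drops out.
08:45–09:15 lies entirely inside B → drops out.
10:00–16:15 with B removed leaves 11:15–14:15.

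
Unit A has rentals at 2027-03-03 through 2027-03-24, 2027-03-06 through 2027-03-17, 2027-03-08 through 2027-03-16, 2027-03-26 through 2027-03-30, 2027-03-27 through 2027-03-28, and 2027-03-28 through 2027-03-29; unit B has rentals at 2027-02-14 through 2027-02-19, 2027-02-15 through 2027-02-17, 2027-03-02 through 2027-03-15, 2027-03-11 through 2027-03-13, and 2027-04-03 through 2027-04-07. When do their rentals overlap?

Merge the first list: 2027-03-03 through 2027-03-24, 2027-03-26 through 2027-03-30.
Merge the second list: 2027-02-14 through 2027-02-19, 2027-03-02 through 2027-03-15, 2027-04-03 through 2027-04-07.
2027-03-03 through 2027-03-24 ∩ B → 2027-03-03 through 2027-03-15.
2027-03-26 through 2027-03-30 meets no B interval.

2027-03-03 through 2027-03-15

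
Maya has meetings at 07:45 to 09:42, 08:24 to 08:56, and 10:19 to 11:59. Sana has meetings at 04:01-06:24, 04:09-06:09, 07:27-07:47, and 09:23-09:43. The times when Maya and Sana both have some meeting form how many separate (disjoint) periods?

First set merges to 07:45–09:42, 10:19–11:59.
Second set merges to 04:01–06:24, 07:27–07:47, 09:23–09:43.
A ∩ B = 07:45–07:47, 09:23–09:42.
That is 2 disjoint pieces.

2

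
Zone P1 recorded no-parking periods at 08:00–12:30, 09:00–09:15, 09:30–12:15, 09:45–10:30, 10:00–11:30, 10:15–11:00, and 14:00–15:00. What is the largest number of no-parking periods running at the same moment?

Sweep endpoints in order; track running count of active intervals.
Peak of 5 reached at 10:15.

5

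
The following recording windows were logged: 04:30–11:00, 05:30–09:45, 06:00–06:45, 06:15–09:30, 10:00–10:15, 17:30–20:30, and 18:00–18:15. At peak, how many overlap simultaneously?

4

Sweep endpoints in order; track running count of active intervals.
Peak of 4 reached at 06:15.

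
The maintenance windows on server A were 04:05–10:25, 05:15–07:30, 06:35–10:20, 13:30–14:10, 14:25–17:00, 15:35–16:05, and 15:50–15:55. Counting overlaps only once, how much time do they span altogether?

9 h 35 min

Merged: 04:05–10:25, 13:30–14:10, 14:25–17:00.
Lengths: 6 h 20 min + 40 min + 2 h 35 min = 9 h 35 min.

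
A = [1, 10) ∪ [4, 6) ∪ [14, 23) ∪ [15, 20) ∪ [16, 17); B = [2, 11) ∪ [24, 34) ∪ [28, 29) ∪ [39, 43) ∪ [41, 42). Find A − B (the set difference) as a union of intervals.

[1, 2) ∪ [14, 23)

First set merges to [1, 10), [14, 23).
Second set merges to [2, 11), [24, 34), [39, 43).
[1, 10) \ B = [1, 2).
[14, 23): nothing removed.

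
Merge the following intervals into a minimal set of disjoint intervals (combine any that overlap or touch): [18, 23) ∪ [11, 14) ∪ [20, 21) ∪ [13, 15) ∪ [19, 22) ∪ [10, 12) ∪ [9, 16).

[9, 16) ∪ [18, 23)

Sort by start: [9, 16), [10, 12), [11, 14), [13, 15), [18, 23), [19, 22), [20, 21).
[10, 12) overlaps/touches [9, 16) → extend to [9, 16).
[11, 14) overlaps/touches [9, 16) → extend to [9, 16).
[13, 15) overlaps/touches [9, 16) → extend to [9, 16).
[18, 23) is disjoint → start new block.
[19, 22) overlaps/touches [18, 23) → extend to [18, 23).
[20, 21) overlaps/touches [18, 23) → extend to [18, 23).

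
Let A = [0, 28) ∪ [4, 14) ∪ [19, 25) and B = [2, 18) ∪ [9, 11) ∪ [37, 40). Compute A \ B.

First set merges to [0, 28).
Second set merges to [2, 18), [37, 40).
[0, 28) with B removed leaves [0, 2), [18, 28).

[0, 2) ∪ [18, 28)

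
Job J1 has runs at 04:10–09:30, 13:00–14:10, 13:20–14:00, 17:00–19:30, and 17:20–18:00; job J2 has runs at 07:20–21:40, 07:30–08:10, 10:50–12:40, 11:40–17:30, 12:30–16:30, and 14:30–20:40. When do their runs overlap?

07:20-09:30, 13:00-14:10, 17:00-19:30

A, merged: 04:10-09:30, 13:00-14:10, 17:00-19:30.
B, merged: 07:20-21:40.
04:10-09:30 ∩ B → 07:20-09:30.
13:00-14:10 ∩ B → 13:00-14:10.
17:00-19:30 ∩ B → 17:00-19:30.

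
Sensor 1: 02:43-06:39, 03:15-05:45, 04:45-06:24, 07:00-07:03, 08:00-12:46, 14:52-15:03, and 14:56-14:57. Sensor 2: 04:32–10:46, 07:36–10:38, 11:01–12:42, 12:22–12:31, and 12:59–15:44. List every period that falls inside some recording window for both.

04:32-06:39, 07:00-07:03, 08:00-10:46, 11:01-12:42, 14:52-15:03

First set merges to 02:43-06:39, 07:00-07:03, 08:00-12:46, 14:52-15:03.
Second set merges to 04:32-10:46, 11:01-12:42, 12:59-15:44.
02:43-06:39 meets the second set on 04:32-06:39.
07:00-07:03 meets the second set on 07:00-07:03.
08:00-12:46 meets the second set on 08:00-10:46, 11:01-12:42.
14:52-15:03 meets the second set on 14:52-15:03.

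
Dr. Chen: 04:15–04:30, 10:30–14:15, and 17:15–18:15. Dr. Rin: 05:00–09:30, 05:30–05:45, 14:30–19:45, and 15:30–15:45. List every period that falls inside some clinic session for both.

B, merged: 05:00–09:30, 14:30–19:45.
04:15–04:30 meets no B interval.
10:30–14:15 meets no B interval.
17:15–18:15 ∩ B → 17:15–18:15.

17:15–18:15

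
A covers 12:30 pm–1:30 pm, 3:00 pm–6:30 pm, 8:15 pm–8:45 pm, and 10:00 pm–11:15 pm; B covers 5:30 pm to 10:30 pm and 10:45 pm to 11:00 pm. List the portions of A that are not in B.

12:30 pm–1:30 pm: nothing removed.
3:00 pm–6:30 pm \ B = 3:00 pm–5:30 pm.
8:15 pm–8:45 pm: entirely removed.
10:00 pm–11:15 pm \ B = 10:30 pm–10:45 pm, 11:00 pm–11:15 pm.

12:30 pm–1:30 pm, 3:00 pm–5:30 pm, 10:30 pm–10:45 pm, 11:00 pm–11:15 pm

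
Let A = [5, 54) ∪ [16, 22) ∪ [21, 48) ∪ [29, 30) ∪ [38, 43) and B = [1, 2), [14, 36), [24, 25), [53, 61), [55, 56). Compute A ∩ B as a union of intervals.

[14, 36) ∪ [53, 54)

Merge the first list: [5, 54).
Merge the second list: [1, 2), [14, 36), [53, 61).
[5, 54) meets the second set on [14, 36), [53, 54).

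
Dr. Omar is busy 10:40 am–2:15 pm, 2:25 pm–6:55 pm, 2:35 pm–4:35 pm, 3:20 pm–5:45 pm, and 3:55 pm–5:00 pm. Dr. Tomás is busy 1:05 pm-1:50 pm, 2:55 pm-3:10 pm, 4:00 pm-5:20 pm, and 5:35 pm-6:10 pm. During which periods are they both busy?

A, merged: 10:40 am–2:15 pm, 2:25 pm–6:55 pm.
10:40 am–2:15 pm ∩ B → 1:05 pm–1:50 pm.
2:25 pm–6:55 pm ∩ B → 2:55 pm–3:10 pm, 4:00 pm–5:20 pm, 5:35 pm–6:10 pm.

1:05 pm–1:50 pm, 2:55 pm–3:10 pm, 4:00 pm–5:20 pm, 5:35 pm–6:10 pm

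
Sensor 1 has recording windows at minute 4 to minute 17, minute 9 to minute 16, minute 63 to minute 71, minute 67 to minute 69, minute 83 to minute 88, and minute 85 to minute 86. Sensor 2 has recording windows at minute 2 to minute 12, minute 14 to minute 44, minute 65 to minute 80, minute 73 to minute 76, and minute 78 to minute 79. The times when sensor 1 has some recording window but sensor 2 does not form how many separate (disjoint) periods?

A, merged: minute 4 to minute 17, minute 63 to minute 71, minute 83 to minute 88.
B, merged: minute 2 to minute 12, minute 14 to minute 44, minute 65 to minute 80.
A \ B = minute 12 to minute 14, minute 63 to minute 65, minute 83 to minute 88.
That is 3 disjoint pieces.

3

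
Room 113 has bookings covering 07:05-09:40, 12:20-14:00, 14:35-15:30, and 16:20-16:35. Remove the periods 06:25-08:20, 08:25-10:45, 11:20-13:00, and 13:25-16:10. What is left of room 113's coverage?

08:20-08:25, 13:00-13:25, 16:20-16:35

07:05-09:40 \ B = 08:20-08:25.
12:20-14:00 \ B = 13:00-13:25.
14:35-15:30: entirely removed.
16:20-16:35: nothing removed.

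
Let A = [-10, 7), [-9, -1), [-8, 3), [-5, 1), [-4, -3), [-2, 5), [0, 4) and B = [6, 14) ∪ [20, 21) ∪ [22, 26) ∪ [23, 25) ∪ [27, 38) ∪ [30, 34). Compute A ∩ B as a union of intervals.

[6, 7)

First set merges to [-10, 7).
Second set merges to [6, 14), [20, 21), [22, 26), [27, 38).
[-10, 7) ∩ B → [6, 7).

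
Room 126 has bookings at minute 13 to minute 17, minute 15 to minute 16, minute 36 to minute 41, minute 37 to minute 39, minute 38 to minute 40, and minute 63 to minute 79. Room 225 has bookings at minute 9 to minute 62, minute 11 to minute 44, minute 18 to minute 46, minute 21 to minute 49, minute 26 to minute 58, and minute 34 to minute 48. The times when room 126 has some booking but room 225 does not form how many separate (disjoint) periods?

Merge the first list: minute 13 to minute 17, minute 36 to minute 41, minute 63 to minute 79.
Merge the second list: minute 9 to minute 62.
A \ B = minute 63 to minute 79.
That is 1 disjoint piece.

1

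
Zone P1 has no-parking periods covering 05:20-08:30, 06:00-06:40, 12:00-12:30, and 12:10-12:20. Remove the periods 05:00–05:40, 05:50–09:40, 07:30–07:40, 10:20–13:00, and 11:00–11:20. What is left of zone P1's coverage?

05:40–05:50

A, merged: 05:20–08:30, 12:00–12:30.
B, merged: 05:00–05:40, 05:50–09:40, 10:20–13:00.
05:20–08:30 with B removed leaves 05:40–05:50.
12:00–12:30 lies entirely inside B → drops out.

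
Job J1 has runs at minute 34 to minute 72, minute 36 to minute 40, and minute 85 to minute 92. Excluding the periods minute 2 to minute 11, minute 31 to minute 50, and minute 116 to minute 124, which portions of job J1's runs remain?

minute 50 to minute 72, minute 85 to minute 92

A, merged: minute 34 to minute 72, minute 85 to minute 92.
minute 34 to minute 72 with B removed leaves minute 50 to minute 72.
minute 85 to minute 92 is untouched.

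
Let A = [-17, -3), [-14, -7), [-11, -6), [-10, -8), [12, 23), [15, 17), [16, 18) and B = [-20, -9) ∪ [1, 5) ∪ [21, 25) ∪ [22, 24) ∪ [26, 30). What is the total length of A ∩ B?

Merge the first list: [-17, -3), [12, 23).
Merge the second list: [-20, -9), [1, 5), [21, 25), [26, 30).
A ∩ B = [-17, -9), [21, 23).
Total: 8 + 2 = 10.

10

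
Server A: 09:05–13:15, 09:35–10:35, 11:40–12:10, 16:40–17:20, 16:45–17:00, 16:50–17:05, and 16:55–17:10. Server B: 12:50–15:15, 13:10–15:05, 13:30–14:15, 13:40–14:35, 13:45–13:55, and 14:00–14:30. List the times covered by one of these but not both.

A, merged: 09:05–13:15, 16:40–17:20.
B, merged: 12:50–15:15.
A \ B = 09:05–12:50, 16:40–17:20.
B \ A = 13:15–15:15.
Union of the two gives the symmetric difference.

09:05–12:50, 13:15–15:15, 16:40–17:20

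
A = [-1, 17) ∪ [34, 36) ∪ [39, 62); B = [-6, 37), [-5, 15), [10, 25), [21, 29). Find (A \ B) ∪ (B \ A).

[-6, -1) ∪ [17, 34) ∪ [36, 37) ∪ [39, 62)

Second set merges to [-6, 37).
A but not B: [39, 62).
B but not A: [-6, -1), [17, 34), [36, 37).
Combining gives A △ B.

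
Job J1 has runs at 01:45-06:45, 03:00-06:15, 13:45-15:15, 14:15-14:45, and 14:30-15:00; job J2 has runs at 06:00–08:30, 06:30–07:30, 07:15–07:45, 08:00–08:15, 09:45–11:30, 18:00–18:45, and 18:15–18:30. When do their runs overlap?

A, merged: 01:45-06:45, 13:45-15:15.
B, merged: 06:00-08:30, 09:45-11:30, 18:00-18:45.
01:45-06:45 ∩ B → 06:00-06:45.
13:45-15:15 meets no B interval.

06:00-06:45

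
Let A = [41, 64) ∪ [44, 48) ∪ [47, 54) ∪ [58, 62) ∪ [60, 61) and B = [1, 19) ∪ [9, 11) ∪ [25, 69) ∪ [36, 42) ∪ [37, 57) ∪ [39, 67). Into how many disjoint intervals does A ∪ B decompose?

First set merges to [41, 64).
Second set merges to [1, 19), [25, 69).
A ∪ B = [1, 19), [25, 69).
That is 2 disjoint pieces.

2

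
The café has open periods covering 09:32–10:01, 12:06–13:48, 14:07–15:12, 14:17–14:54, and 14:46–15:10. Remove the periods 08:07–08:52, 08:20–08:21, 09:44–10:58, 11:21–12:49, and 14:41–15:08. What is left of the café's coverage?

First set merges to 09:32-10:01, 12:06-13:48, 14:07-15:12.
Second set merges to 08:07-08:52, 09:44-10:58, 11:21-12:49, 14:41-15:08.
09:32-10:01 with B removed leaves 09:32-09:44.
12:06-13:48 with B removed leaves 12:49-13:48.
14:07-15:12 with B removed leaves 14:07-14:41, 15:08-15:12.

09:32-09:44, 12:49-13:48, 14:07-14:41, 15:08-15:12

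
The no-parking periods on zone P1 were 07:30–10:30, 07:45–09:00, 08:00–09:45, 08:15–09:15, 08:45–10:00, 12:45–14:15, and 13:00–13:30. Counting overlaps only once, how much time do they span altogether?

4 h 30 min

Merged: 07:30–10:30, 12:45–14:15.
Lengths: 3 h + 1 h 30 min = 4 h 30 min.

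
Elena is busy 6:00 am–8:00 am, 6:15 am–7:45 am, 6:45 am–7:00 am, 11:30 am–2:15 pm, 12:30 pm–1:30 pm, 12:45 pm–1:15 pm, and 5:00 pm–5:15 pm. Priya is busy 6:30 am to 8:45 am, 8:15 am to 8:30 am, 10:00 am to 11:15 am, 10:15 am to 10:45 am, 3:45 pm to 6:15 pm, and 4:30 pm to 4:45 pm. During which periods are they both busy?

Merge the first list: 6:00 am-8:00 am, 11:30 am-2:15 pm, 5:00 pm-5:15 pm.
Merge the second list: 6:30 am-8:45 am, 10:00 am-11:15 am, 3:45 pm-6:15 pm.
6:00 am-8:00 am meets the second set on 6:30 am-8:00 am.
11:30 am-2:15 pm: no overlap with the second set.
5:00 pm-5:15 pm meets the second set on 5:00 pm-5:15 pm.

6:30 am-8:00 am, 5:00 pm-5:15 pm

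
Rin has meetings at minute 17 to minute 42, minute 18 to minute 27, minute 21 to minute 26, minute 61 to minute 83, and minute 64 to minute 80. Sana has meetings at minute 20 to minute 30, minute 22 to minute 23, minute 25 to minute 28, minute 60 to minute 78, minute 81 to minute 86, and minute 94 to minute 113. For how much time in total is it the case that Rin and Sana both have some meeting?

29 minutes

A, merged: minute 17 to minute 42, minute 61 to minute 83.
B, merged: minute 20 to minute 30, minute 60 to minute 78, minute 81 to minute 86, minute 94 to minute 113.
A ∩ B = minute 20 to minute 30, minute 61 to minute 78, minute 81 to minute 83.
Total: 10 minutes + 17 minutes + 2 minutes = 29 minutes.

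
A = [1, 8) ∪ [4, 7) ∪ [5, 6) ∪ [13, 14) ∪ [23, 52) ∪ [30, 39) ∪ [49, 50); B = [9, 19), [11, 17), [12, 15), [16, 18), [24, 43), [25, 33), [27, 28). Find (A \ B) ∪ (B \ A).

A, merged: [1, 8), [13, 14), [23, 52).
B, merged: [9, 19), [24, 43).
A but not B: [1, 8), [23, 24), [43, 52).
B but not A: [9, 13), [14, 19).
Combining gives A △ B.

[1, 8) ∪ [9, 13) ∪ [14, 19) ∪ [23, 24) ∪ [43, 52)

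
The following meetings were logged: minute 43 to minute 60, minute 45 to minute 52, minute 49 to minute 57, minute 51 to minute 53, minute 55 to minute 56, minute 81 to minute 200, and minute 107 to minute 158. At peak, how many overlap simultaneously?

At minute 51, 4 of the intervals are simultaneously active.
No point has more.

4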